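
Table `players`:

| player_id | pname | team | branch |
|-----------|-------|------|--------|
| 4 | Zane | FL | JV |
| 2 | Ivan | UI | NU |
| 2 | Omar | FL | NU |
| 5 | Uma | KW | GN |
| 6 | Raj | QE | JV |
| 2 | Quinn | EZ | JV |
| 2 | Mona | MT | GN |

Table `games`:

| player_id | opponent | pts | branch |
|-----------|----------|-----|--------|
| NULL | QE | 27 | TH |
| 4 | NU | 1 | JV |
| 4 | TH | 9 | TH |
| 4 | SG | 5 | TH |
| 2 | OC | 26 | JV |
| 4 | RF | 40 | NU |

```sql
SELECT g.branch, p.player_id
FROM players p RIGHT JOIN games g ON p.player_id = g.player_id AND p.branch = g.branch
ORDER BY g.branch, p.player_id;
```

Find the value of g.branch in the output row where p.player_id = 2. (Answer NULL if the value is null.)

JV

RIGHT JOIN keeps every row from `games`; unmatched rows get NULL for `players`'s columns.
Matching on p.player_id = g.player_id AND p.branch = g.branch. A NULL in a compared column never satisfies the condition.
- p row (player_id=4, branch=JV): matches 1 g row(s) → 1 output row(s).
- p row (player_id=2, branch=NU): no match.
- p row (player_id=2, branch=NU): no match.
- p row (player_id=5, branch=GN): no match.
- p row (player_id=6, branch=JV): no match.
- p row (player_id=2, branch=JV): matches 1 g row(s) → 1 output row(s).
- p row (player_id=2, branch=GN): no match.
- plus 4 unmatched g row(s), each kept with NULL p columns.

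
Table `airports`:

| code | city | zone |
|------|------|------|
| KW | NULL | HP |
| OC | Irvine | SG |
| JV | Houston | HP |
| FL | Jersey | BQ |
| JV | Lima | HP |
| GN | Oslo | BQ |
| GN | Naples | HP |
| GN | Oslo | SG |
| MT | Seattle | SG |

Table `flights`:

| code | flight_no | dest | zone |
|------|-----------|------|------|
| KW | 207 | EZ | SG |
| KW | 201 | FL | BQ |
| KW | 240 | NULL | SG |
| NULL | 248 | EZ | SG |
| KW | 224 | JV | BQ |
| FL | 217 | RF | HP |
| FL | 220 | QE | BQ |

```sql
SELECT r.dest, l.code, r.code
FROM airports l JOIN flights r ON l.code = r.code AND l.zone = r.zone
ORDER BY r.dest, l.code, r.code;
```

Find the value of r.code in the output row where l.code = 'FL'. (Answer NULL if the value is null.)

INNER JOIN keeps only pairs where the ON condition holds.
Matching on l.code = r.code AND l.zone = r.zone. A NULL in a compared column never satisfies the condition.
Matched pairs: 1.

FL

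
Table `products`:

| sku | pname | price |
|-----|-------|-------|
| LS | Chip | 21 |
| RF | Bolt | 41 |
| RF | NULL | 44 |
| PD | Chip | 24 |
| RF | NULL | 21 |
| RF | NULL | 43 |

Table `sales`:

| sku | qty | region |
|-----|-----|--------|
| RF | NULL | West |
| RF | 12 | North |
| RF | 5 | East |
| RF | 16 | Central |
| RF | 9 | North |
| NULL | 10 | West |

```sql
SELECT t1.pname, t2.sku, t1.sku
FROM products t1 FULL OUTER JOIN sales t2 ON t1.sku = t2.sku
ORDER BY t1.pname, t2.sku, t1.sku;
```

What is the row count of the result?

23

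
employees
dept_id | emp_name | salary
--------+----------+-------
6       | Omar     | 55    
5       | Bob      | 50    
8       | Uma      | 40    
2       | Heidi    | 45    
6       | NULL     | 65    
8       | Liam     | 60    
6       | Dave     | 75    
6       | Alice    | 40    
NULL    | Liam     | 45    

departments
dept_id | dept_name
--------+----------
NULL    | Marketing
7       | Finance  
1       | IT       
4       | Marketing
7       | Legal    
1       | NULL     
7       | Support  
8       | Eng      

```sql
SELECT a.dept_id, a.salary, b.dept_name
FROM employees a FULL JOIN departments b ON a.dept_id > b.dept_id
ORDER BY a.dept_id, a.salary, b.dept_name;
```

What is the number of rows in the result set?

FULL OUTER JOIN keeps every row from both sides; unmatched rows get NULL for the other side's columns.
Matching on a.dept_id > b.dept_id. A NULL in a compared column never satisfies the condition.
Matched pairs: 29; unmatched a rows kept: 1; unmatched b rows kept: 2.
Total: 29 matched + 3 padded = 32 rows.

32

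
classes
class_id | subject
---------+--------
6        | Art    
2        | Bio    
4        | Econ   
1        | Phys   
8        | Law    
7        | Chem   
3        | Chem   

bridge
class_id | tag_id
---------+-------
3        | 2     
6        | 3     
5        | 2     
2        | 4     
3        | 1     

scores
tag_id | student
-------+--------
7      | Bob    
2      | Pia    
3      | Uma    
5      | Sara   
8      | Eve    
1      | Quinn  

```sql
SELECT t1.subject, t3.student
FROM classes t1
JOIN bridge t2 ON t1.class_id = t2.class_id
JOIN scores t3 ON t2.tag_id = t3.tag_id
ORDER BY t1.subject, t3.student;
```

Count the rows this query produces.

Step 1 — t1 INNER JOIN t2 on class_id → 4 row(s).
Then INNER JOIN `scores t3` on tag_id: keep only rows whose t2.tag_id appears in t3.
Result: 3 row(s).

3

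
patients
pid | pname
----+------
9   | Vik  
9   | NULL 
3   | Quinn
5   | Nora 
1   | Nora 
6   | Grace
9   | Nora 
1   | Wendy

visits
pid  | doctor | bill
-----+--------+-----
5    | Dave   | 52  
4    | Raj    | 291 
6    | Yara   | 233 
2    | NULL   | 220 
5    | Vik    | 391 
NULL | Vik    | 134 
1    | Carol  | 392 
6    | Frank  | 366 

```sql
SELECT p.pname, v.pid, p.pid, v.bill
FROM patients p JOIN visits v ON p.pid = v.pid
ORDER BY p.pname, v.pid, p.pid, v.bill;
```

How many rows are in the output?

6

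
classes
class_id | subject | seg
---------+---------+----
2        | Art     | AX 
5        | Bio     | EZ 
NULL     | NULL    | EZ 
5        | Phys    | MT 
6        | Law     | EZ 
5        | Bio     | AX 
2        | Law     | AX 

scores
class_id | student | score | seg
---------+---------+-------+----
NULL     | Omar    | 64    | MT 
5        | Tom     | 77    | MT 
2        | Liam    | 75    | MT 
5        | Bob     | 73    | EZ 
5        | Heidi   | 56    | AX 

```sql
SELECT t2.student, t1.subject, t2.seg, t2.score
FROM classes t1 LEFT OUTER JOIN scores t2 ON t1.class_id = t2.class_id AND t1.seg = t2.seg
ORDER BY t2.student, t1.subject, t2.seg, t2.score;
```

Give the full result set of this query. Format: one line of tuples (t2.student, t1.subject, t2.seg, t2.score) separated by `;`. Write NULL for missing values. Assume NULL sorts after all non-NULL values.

(Bob, Bio, EZ, 73); (Heidi, Bio, AX, 56); (Tom, Phys, MT, 77); (NULL, Art, NULL, NULL); (NULL, Law, NULL, NULL); (NULL, Law, NULL, NULL); (NULL, NULL, NULL, NULL)

LEFT JOIN keeps every row from `classes`; unmatched rows get NULL for `scores`'s columns.
Matching on t1.class_id = t2.class_id AND t1.seg = t2.seg. A NULL in a compared column never satisfies the condition.
- t1 (class_id=2, seg=AX) has no partner → padded with NULL.
- t1 (class_id=5, seg=EZ) pairs with 1 row(s) of t2.
- t1 (class_id=NULL, seg=EZ) has no partner → padded with NULL.
- t1 (class_id=5, seg=MT) pairs with 1 row(s) of t2.
- t1 (class_id=6, seg=EZ) has no partner → padded with NULL.
- t1 (class_id=5, seg=AX) pairs with 1 row(s) of t2.
- t1 (class_id=2, seg=AX) has no partner → padded with NULL.
After projecting and ordering:
t2.student | t1.subject | t2.seg | t2.score
Bob | Bio | EZ | 73
Heidi | Bio | AX | 56
Tom | Phys | MT | 77
NULL | Art | NULL | NULL
NULL | Law | NULL | NULL
NULL | Law | NULL | NULL
NULL | NULL | NULL | NULL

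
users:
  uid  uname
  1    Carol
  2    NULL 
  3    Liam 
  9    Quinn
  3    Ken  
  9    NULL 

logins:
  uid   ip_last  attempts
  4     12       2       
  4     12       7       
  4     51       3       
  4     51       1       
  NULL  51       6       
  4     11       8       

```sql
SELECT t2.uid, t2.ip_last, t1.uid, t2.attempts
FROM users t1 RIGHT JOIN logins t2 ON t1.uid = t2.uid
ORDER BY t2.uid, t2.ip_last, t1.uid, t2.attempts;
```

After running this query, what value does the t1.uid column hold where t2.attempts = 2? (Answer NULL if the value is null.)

RIGHT JOIN keeps every row from `logins`; unmatched rows get NULL for `users`'s columns.
Matching on t1.uid = t2.uid. A NULL in a compared column never satisfies the condition.
Matched pairs: 0; unmatched t2 rows kept: 6.

NULL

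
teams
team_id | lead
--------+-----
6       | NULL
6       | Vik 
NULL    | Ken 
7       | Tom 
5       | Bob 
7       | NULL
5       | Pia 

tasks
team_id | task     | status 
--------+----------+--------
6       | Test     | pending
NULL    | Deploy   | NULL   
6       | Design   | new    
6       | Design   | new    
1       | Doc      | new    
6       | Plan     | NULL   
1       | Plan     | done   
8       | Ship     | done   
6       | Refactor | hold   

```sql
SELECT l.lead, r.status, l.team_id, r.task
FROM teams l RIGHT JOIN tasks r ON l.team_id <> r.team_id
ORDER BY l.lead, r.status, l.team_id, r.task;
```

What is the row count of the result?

RIGHT JOIN keeps every row from `tasks`; unmatched rows get NULL for `teams`'s columns.
Matching on l.team_id <> r.team_id. A NULL in a compared column never satisfies the condition.
Matched pairs: 38; unmatched r rows kept: 1.
Total: 38 matched + 1 padded = 39 rows.

39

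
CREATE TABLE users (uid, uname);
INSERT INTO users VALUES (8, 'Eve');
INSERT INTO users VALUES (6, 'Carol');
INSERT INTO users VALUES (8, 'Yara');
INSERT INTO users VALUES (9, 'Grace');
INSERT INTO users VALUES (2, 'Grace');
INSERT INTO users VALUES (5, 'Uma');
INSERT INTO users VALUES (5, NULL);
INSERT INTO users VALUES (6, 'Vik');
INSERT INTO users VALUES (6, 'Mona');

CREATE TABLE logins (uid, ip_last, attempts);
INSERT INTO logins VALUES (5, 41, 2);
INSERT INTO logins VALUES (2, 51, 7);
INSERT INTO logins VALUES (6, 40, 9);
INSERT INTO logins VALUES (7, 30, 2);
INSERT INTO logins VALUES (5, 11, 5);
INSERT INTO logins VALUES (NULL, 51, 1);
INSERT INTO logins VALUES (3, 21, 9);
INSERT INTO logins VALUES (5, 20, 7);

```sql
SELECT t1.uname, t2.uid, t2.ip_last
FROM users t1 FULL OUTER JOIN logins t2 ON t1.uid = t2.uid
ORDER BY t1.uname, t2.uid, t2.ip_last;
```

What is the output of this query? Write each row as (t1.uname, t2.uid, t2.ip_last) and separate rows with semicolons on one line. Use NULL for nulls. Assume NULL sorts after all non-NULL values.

(Carol, 6, 40); (Eve, NULL, NULL); (Grace, 2, 51); (Grace, NULL, NULL); (Mona, 6, 40); (Uma, 5, 11); (Uma, 5, 20); (Uma, 5, 41); (Vik, 6, 40); (Yara, NULL, NULL); (NULL, 3, 21); (NULL, 5, 11); (NULL, 5, 20); (NULL, 5, 41); (NULL, 7, 30); (NULL, NULL, 51)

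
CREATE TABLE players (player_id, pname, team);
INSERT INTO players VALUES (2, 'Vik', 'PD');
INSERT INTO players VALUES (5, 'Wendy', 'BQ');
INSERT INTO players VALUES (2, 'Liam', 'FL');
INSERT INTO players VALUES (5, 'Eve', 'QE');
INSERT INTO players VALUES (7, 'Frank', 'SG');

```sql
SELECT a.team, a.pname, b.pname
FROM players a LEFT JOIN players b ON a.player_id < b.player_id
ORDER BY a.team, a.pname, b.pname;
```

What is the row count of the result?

LEFT JOIN keeps every row from `players a`; unmatched rows get NULL for `players b`'s columns.
Matching on a.player_id < b.player_id.
- a[0] player_id=2 → 3 match(es) in b → 3 row(s).
- a[1] player_id=5 → 1 match(es) in b → 1 row(s).
- a[2] player_id=2 → 3 match(es) in b → 3 row(s).
- a[3] player_id=5 → 1 match(es) in b → 1 row(s).
- a[4] player_id=7 → no match; kept with NULLs on the b side.
Total: 8 matched + 1 padded = 9 rows.

9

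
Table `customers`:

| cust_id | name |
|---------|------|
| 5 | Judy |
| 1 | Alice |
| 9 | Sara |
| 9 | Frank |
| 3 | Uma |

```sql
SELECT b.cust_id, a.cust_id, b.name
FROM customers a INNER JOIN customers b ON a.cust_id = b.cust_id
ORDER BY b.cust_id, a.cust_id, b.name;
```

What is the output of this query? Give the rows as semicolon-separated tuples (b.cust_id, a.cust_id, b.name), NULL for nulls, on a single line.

(1, 1, Alice); (3, 3, Uma); (5, 5, Judy); (9, 9, Frank); (9, 9, Frank); (9, 9, Sara); (9, 9, Sara)

INNER JOIN keeps only pairs where the ON condition holds.
Matching on a.cust_id = b.cust_id.
- a row (cust_id=5): matches 1 b row(s) → 1 output row(s).
- a row (cust_id=1): matches 1 b row(s) → 1 output row(s).
- a row (cust_id=9): matches 2 b row(s) → 2 output row(s).
- a row (cust_id=9): matches 2 b row(s) → 2 output row(s).
- a row (cust_id=3): matches 1 b row(s) → 1 output row(s).
After projecting and ordering:
b.cust_id | a.cust_id | b.name
1 | 1 | Alice
3 | 3 | Uma
5 | 5 | Judy
9 | 9 | Frank
9 | 9 | Frank
9 | 9 | Sara
9 | 9 | Sara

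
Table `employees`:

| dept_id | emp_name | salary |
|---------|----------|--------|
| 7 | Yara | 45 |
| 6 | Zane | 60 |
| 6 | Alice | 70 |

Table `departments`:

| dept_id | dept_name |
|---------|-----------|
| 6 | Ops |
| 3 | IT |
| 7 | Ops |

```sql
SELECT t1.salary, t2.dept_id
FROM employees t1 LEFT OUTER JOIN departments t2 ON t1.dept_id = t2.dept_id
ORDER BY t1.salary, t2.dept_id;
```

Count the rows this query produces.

LEFT JOIN keeps every row from `employees`; unmatched rows get NULL for `departments`'s columns.
Matching on t1.dept_id = t2.dept_id.
- t1 row (dept_id=7): matches 1 t2 row(s) → 1 output row(s).
- t1 row (dept_id=6): matches 1 t2 row(s) → 1 output row(s).
- t1 row (dept_id=6): matches 1 t2 row(s) → 1 output row(s).
Total: 3 rows.

3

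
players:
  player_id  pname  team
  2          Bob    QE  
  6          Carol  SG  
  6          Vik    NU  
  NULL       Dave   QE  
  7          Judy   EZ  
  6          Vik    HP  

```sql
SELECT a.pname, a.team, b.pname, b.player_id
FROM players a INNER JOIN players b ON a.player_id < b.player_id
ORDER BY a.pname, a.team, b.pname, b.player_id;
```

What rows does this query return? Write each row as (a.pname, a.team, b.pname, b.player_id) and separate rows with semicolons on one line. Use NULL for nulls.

INNER JOIN keeps only pairs where the ON condition holds.
Matching on a.player_id < b.player_id. A NULL in a compared column never satisfies the condition.
- player_id=2: 4 matching b row(s), so 4 row(s) emitted.
- player_id=6: 1 matching b row(s), so 1 row(s) emitted.
- player_id=6: 1 matching b row(s), so 1 row(s) emitted.
- player_id=NULL: no matching b row, dropped.
- player_id=7: no matching b row, dropped.
- player_id=6: 1 matching b row(s), so 1 row(s) emitted.
After projecting and ordering:
a.pname | a.team | b.pname | b.player_id
Bob | QE | Carol | 6
Bob | QE | Judy | 7
Bob | QE | Vik | 6
Bob | QE | Vik | 6
Carol | SG | Judy | 7
Vik | HP | Judy | 7
Vik | NU | Judy | 7

(Bob, QE, Carol, 6); (Bob, QE, Judy, 7); (Bob, QE, Vik, 6); (Bob, QE, Vik, 6); (Carol, SG, Judy, 7); (Vik, HP, Judy, 7); (Vik, NU, Judy, 7)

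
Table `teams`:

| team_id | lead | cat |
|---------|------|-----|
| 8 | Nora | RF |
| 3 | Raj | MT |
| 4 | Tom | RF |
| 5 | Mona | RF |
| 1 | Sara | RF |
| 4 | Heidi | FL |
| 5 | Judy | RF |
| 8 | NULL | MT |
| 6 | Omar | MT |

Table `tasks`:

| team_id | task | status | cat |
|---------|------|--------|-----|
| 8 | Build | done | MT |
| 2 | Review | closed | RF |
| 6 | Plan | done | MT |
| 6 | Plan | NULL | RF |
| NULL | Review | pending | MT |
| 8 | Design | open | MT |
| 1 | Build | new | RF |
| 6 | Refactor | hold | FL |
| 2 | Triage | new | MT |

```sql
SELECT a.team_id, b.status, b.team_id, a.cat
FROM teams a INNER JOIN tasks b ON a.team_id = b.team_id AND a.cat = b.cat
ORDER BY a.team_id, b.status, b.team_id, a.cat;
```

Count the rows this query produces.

INNER JOIN keeps only pairs where the ON condition holds.
Matching on a.team_id = b.team_id AND a.cat = b.cat. A NULL in a compared column never satisfies the condition.
- a (team_id=8, cat=RF) has no partner → excluded.
- a (team_id=3, cat=MT) has no partner → excluded.
- a (team_id=4, cat=RF) has no partner → excluded.
- a (team_id=5, cat=RF) has no partner → excluded.
- a (team_id=1, cat=RF) pairs with 1 row(s) of b.
- a (team_id=4, cat=FL) has no partner → excluded.
- a (team_id=5, cat=RF) has no partner → excluded.
- a (team_id=8, cat=MT) pairs with 2 row(s) of b.
- a (team_id=6, cat=MT) pairs with 1 row(s) of b.
Total: 4 rows.

4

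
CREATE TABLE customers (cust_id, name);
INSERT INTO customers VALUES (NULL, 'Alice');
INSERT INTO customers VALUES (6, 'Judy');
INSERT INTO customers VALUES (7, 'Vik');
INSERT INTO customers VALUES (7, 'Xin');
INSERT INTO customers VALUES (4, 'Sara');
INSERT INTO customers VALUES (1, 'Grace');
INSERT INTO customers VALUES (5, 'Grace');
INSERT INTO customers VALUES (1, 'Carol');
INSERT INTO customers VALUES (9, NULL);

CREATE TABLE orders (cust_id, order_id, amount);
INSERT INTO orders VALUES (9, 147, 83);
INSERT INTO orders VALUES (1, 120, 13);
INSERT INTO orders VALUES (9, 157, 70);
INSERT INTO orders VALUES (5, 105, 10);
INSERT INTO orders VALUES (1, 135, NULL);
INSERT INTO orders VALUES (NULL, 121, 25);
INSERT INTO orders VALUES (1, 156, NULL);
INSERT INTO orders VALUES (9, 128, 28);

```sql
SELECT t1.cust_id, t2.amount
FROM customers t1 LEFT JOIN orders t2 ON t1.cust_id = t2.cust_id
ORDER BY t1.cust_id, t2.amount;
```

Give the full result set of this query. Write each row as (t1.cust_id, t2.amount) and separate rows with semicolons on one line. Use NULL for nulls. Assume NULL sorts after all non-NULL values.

LEFT JOIN keeps every row from `customers`; unmatched rows get NULL for `orders`'s columns.
Matching on t1.cust_id = t2.cust_id. A NULL in a compared column never satisfies the condition.
- t1 row (cust_id=NULL): no match → kept, t2 columns NULL.
- t1 row (cust_id=6): no match → kept, t2 columns NULL.
- t1 row (cust_id=7): no match → kept, t2 columns NULL.
- t1 row (cust_id=7): no match → kept, t2 columns NULL.
- t1 row (cust_id=4): no match → kept, t2 columns NULL.
- t1 row (cust_id=1): matches 3 t2 row(s) → 3 output row(s).
- t1 row (cust_id=5): matches 1 t2 row(s) → 1 output row(s).
- t1 row (cust_id=1): matches 3 t2 row(s) → 3 output row(s).
- t1 row (cust_id=9): matches 3 t2 row(s) → 3 output row(s).

(1, 13); (1, 13); (1, NULL); (1, NULL); (1, NULL); (1, NULL); (4, NULL); (5, 10); (6, NULL); (7, NULL); (7, NULL); (9, 28); (9, 70); (9, 83); (NULL, NULL)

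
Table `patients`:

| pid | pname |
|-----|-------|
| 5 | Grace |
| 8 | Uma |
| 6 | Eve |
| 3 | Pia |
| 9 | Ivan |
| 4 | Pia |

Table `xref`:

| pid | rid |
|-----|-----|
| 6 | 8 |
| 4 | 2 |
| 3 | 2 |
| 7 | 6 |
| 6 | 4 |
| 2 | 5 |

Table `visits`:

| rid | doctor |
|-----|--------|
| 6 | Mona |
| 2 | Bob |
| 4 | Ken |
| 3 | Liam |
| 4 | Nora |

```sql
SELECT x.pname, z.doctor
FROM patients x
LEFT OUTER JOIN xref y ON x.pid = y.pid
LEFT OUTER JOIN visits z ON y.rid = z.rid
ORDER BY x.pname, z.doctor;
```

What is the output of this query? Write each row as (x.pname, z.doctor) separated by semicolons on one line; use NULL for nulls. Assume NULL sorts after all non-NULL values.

Joins associate left-to-right: patients LEFT JOIN xref on pid gives 7 intermediate row(s).
Then LEFT JOIN `visits z` on rid: each of those 7 rows is kept; rows whose y.rid has no match in z get NULL for z's columns.

(Eve, Ken); (Eve, Nora); (Eve, NULL); (Grace, NULL); (Ivan, NULL); (Pia, Bob); (Pia, Bob); (Uma, NULL)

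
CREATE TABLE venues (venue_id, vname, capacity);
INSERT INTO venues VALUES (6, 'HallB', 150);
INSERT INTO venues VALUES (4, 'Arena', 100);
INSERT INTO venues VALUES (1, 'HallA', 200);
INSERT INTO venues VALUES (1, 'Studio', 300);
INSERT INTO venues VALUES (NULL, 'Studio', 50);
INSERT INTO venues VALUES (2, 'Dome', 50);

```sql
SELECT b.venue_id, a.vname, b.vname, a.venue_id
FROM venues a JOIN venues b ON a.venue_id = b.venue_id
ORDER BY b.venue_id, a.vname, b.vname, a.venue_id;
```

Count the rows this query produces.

INNER JOIN keeps only pairs where the ON condition holds.
Matching on a.venue_id = b.venue_id. A NULL in a compared column never satisfies the condition.
Matched pairs: 7.
Total: 7 rows.

7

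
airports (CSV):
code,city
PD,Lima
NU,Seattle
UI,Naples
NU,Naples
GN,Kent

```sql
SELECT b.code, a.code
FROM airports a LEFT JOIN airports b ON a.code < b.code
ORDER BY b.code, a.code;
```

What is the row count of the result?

LEFT JOIN keeps every row from `airports a`; unmatched rows get NULL for `airports b`'s columns.
Matching on a.code < b.code.
- a row (code=PD): matches 1 b row(s) → 1 output row(s).
- a row (code=NU): matches 2 b row(s) → 2 output row(s).
- a row (code=UI): no match → kept, b columns NULL.
- a row (code=NU): matches 2 b row(s) → 2 output row(s).
- a row (code=GN): matches 4 b row(s) → 4 output row(s).
Total: 9 matched + 1 padded = 10 rows.

10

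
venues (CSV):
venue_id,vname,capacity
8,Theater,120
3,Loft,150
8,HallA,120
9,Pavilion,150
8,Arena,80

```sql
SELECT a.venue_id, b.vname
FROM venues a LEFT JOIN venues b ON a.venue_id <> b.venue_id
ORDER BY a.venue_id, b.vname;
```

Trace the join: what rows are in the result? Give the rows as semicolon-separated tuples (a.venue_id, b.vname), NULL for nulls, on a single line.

(3, Arena); (3, HallA); (3, Pavilion); (3, Theater); (8, Loft); (8, Loft); (8, Loft); (8, Pavilion); (8, Pavilion); (8, Pavilion); (9, Arena); (9, HallA); (9, Loft); (9, Theater)

LEFT JOIN keeps every row from `venues a`; unmatched rows get NULL for `venues b`'s columns.
Matching on a.venue_id <> b.venue_id.
- a row (venue_id=8): matches 2 b row(s) → 2 output row(s).
- a row (venue_id=3): matches 4 b row(s) → 4 output row(s).
- a row (venue_id=8): matches 2 b row(s) → 2 output row(s).
- a row (venue_id=9): matches 4 b row(s) → 4 output row(s).
- a row (venue_id=8): matches 2 b row(s) → 2 output row(s).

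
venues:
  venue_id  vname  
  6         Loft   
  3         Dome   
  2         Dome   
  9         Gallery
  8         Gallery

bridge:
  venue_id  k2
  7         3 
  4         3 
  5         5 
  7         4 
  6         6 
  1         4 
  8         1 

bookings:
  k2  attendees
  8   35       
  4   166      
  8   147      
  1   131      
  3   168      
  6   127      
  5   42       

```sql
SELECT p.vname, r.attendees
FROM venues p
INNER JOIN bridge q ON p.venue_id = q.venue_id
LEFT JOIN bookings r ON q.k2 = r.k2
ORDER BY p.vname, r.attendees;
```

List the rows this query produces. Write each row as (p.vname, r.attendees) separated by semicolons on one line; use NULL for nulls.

(Gallery, 131); (Loft, 127)

Step 1 — p INNER JOIN q on venue_id → 2 row(s).
Then LEFT JOIN `bookings r` on k2: each of those 2 rows is kept; rows whose q.k2 has no match in r get NULL for r's columns.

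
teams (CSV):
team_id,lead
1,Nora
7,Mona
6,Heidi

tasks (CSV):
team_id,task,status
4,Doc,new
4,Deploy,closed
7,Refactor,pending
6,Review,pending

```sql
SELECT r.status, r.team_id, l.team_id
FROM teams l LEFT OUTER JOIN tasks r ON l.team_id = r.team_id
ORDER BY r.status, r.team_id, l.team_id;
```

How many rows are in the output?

3

LEFT JOIN keeps every row from `teams`; unmatched rows get NULL for `tasks`'s columns.
Matching on l.team_id = r.team_id.
Matched pairs: 2; unmatched l rows kept: 1.
Total: 2 matched + 1 padded = 3 rows.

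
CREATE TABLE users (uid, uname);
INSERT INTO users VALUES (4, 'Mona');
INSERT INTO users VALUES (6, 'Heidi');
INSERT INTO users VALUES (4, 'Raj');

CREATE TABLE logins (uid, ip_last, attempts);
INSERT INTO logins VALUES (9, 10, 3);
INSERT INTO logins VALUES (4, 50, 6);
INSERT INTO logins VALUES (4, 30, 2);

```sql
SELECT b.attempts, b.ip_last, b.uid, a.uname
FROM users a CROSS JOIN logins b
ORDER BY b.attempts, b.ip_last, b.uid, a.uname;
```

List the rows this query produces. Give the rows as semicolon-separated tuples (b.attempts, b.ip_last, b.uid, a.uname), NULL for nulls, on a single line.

(2, 30, 4, Heidi); (2, 30, 4, Mona); (2, 30, 4, Raj); (3, 10, 9, Heidi); (3, 10, 9, Mona); (3, 10, 9, Raj); (6, 50, 4, Heidi); (6, 50, 4, Mona); (6, 50, 4, Raj)

CROSS JOIN pairs every row of `users` with every row of `logins`: 3 × 3 = 9 rows.
After projecting and ordering:
b.attempts | b.ip_last | b.uid | a.uname
2 | 30 | 4 | Heidi
2 | 30 | 4 | Mona
2 | 30 | 4 | Raj
3 | 10 | 9 | Heidi
3 | 10 | 9 | Mona
3 | 10 | 9 | Raj
6 | 50 | 4 | Heidi
6 | 50 | 4 | Mona
6 | 50 | 4 | Raj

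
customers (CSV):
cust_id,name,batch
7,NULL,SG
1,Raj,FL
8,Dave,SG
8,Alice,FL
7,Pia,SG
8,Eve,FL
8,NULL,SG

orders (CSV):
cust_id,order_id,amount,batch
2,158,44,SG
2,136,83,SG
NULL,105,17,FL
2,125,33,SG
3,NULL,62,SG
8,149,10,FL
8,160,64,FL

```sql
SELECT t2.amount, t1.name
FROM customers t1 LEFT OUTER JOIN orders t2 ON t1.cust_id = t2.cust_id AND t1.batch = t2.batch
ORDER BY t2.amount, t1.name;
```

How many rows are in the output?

9

LEFT JOIN keeps every row from `customers`; unmatched rows get NULL for `orders`'s columns.
Matching on t1.cust_id = t2.cust_id AND t1.batch = t2.batch. A NULL in a compared column never satisfies the condition.
Matched pairs: 4; unmatched t1 rows kept: 5.
Total: 4 matched + 5 padded = 9 rows.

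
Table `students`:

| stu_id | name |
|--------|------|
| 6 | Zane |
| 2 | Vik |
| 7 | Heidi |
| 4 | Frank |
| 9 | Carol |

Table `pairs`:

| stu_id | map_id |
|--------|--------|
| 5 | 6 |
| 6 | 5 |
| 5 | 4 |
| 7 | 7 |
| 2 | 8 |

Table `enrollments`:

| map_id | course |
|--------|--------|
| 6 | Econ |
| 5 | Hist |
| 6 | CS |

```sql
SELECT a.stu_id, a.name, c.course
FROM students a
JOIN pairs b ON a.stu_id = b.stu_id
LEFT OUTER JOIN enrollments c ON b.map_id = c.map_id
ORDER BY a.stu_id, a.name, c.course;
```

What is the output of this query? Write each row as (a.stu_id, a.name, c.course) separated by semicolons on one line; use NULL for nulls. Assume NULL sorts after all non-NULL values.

(2, Vik, NULL); (6, Zane, Hist); (7, Heidi, NULL)

Evaluate left to right. First `students a INNER JOIN pairs b` on stu_id: 3 row(s).
Then LEFT JOIN `enrollments c` on map_id: each of those 3 rows is kept; rows whose b.map_id has no match in c get NULL for c's columns.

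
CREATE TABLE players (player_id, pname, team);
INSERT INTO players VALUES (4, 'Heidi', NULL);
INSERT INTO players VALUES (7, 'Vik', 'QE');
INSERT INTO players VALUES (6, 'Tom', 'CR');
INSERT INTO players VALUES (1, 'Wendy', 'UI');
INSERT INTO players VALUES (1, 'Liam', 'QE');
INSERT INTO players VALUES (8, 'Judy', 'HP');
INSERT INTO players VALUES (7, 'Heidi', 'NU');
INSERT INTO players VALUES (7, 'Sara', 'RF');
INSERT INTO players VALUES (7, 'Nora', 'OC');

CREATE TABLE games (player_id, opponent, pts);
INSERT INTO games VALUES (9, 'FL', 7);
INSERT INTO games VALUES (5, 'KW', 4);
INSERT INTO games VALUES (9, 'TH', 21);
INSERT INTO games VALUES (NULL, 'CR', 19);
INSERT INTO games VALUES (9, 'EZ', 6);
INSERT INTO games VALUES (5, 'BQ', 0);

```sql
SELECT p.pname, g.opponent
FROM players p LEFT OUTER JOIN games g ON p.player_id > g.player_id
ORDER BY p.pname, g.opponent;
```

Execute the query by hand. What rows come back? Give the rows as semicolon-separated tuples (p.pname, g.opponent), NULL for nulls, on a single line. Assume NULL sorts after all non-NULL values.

(Heidi, BQ); (Heidi, KW); (Heidi, NULL); (Judy, BQ); (Judy, KW); (Liam, NULL); (Nora, BQ); (Nora, KW); (Sara, BQ); (Sara, KW); (Tom, BQ); (Tom, KW); (Vik, BQ); (Vik, KW); (Wendy, NULL)

LEFT JOIN keeps every row from `players`; unmatched rows get NULL for `games`'s columns.
Matching on p.player_id > g.player_id. A NULL in a compared column never satisfies the condition.
- player_id=4: no g row matches, row kept with g columns NULL.
- player_id=7: 2 matching g row(s), so 2 row(s) emitted.
- player_id=6: 2 matching g row(s), so 2 row(s) emitted.
- player_id=1: no g row matches, row kept with g columns NULL.
- player_id=1: no g row matches, row kept with g columns NULL.
- player_id=8: 2 matching g row(s), so 2 row(s) emitted.
- player_id=7: 2 matching g row(s), so 2 row(s) emitted.
- player_id=7: 2 matching g row(s), so 2 row(s) emitted.
- player_id=7: 2 matching g row(s), so 2 row(s) emitted.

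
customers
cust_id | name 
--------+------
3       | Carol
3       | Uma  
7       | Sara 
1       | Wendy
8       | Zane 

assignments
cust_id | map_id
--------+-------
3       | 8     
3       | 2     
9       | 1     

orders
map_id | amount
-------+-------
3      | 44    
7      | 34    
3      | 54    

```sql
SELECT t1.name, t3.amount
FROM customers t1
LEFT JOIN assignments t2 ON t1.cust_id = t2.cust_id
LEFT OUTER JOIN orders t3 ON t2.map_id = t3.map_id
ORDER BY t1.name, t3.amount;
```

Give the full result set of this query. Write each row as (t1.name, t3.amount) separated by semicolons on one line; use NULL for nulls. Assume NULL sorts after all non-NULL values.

(Carol, NULL); (Carol, NULL); (Sara, NULL); (Uma, NULL); (Uma, NULL); (Wendy, NULL); (Zane, NULL)

Step 1 — t1 LEFT JOIN t2 on cust_id → 7 row(s).
Then LEFT JOIN `orders t3` on map_id: each of those 7 rows is kept; rows whose t2.map_id has no match in t3 get NULL for t3's columns.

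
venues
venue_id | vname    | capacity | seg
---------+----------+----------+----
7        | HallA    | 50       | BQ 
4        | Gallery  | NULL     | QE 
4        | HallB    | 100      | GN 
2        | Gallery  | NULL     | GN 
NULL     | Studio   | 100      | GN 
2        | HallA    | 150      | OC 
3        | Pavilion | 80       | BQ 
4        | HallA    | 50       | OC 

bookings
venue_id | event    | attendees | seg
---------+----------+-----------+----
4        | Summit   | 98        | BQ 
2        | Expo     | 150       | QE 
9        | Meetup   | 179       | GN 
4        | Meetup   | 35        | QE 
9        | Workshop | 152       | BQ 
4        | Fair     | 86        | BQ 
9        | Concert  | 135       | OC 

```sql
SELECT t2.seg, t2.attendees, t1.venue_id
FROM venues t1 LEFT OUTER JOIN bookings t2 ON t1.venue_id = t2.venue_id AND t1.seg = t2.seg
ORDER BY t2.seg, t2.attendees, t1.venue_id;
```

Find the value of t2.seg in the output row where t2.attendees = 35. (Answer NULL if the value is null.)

QE

LEFT JOIN keeps every row from `venues`; unmatched rows get NULL for `bookings`'s columns.
Matching on t1.venue_id = t2.venue_id AND t1.seg = t2.seg. A NULL in a compared column never satisfies the condition.
Matched pairs: 1; unmatched t1 rows kept: 7.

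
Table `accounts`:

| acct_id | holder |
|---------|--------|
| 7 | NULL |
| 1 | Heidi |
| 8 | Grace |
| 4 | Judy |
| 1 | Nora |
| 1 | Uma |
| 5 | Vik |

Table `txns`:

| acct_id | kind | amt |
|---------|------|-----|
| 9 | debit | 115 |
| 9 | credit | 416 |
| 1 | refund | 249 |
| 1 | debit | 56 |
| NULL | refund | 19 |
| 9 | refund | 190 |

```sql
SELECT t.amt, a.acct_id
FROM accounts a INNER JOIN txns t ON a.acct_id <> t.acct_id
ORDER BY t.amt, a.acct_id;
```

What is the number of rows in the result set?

INNER JOIN keeps only pairs where the ON condition holds.
Matching on a.acct_id <> t.acct_id. A NULL in a compared column never satisfies the condition.
- a[0] acct_id=7 → 5 match(es) in t → 5 row(s).
- a[1] acct_id=1 → 3 match(es) in t → 3 row(s).
- a[2] acct_id=8 → 5 match(es) in t → 5 row(s).
- a[3] acct_id=4 → 5 match(es) in t → 5 row(s).
- a[4] acct_id=1 → 3 match(es) in t → 3 row(s).
- a[5] acct_id=1 → 3 match(es) in t → 3 row(s).
- a[6] acct_id=5 → 5 match(es) in t → 5 row(s).
Total: 29 rows.

29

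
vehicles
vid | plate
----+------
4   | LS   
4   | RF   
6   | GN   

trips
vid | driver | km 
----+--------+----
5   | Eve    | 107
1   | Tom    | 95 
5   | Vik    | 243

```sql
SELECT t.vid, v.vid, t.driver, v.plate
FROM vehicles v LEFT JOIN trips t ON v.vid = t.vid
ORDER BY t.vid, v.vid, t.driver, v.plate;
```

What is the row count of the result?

LEFT JOIN keeps every row from `vehicles`; unmatched rows get NULL for `trips`'s columns.
Matching on v.vid = t.vid.
Matched pairs: 0; unmatched v rows kept: 3.
Total: 0 matched + 3 padded = 3 rows.

3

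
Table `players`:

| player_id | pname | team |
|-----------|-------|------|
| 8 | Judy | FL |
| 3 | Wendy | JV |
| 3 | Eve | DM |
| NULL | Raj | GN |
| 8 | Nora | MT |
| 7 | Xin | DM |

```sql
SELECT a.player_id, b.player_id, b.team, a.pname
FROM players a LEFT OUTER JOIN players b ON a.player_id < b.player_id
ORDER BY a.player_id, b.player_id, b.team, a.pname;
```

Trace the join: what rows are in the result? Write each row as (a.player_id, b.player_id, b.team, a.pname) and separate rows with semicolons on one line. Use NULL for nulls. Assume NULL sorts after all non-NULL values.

LEFT JOIN keeps every row from `players a`; unmatched rows get NULL for `players b`'s columns.
Matching on a.player_id < b.player_id. A NULL in a compared column never satisfies the condition.
Matched pairs: 8; unmatched a rows kept: 3.

(3, 7, DM, Eve); (3, 7, DM, Wendy); (3, 8, FL, Eve); (3, 8, FL, Wendy); (3, 8, MT, Eve); (3, 8, MT, Wendy); (7, 8, FL, Xin); (7, 8, MT, Xin); (8, NULL, NULL, Judy); (8, NULL, NULL, Nora); (NULL, NULL, NULL, Raj)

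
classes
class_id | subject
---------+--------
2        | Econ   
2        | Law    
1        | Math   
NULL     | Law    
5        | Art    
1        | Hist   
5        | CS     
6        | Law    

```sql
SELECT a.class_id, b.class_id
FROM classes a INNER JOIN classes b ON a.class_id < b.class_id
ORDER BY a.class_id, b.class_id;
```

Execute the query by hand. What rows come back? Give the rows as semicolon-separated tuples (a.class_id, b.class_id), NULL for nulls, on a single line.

(1, 2); (1, 2); (1, 2); (1, 2); (1, 5); (1, 5); (1, 5); (1, 5); (1, 6); (1, 6); (2, 5); (2, 5); (2, 5); (2, 5); (2, 6); (2, 6); (5, 6); (5, 6)

INNER JOIN keeps only pairs where the ON condition holds.
Matching on a.class_id < b.class_id. A NULL in a compared column never satisfies the condition.
Matched pairs: 18.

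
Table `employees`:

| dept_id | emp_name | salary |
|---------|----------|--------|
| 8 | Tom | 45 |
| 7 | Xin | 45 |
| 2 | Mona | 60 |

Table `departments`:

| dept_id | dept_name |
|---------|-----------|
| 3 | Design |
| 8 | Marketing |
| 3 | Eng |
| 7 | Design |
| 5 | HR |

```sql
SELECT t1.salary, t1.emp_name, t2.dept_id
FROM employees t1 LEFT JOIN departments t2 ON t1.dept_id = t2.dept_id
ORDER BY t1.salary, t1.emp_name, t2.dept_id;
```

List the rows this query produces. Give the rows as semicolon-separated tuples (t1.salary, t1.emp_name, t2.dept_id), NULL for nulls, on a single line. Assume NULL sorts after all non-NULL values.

(45, Tom, 8); (45, Xin, 7); (60, Mona, NULL)

LEFT JOIN keeps every row from `employees`; unmatched rows get NULL for `departments`'s columns.
Matching on t1.dept_id = t2.dept_id.
- t1[0] dept_id=8 → 1 match(es) in t2 → 1 row(s).
- t1[1] dept_id=7 → 1 match(es) in t2 → 1 row(s).
- t1[2] dept_id=2 → no match; kept with NULLs on the t2 side.
After projecting and ordering:
t1.salary | t1.emp_name | t2.dept_id
45 | Tom | 8
45 | Xin | 7
60 | Mona | NULL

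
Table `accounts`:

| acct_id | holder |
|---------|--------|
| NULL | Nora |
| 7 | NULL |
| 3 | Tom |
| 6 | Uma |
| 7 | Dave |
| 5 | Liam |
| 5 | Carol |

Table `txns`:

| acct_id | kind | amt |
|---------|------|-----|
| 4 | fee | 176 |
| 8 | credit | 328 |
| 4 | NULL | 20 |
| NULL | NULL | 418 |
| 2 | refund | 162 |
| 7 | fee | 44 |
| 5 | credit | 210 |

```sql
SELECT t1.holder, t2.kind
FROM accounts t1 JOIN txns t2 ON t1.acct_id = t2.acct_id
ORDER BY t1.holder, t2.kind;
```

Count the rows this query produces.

4

INNER JOIN keeps only pairs where the ON condition holds.
Matching on t1.acct_id = t2.acct_id. A NULL in a compared column never satisfies the condition.
- acct_id=NULL: no matching t2 row, dropped.
- acct_id=7: 1 matching t2 row(s), so 1 row(s) emitted.
- acct_id=3: no matching t2 row, dropped.
- acct_id=6: no matching t2 row, dropped.
- acct_id=7: 1 matching t2 row(s), so 1 row(s) emitted.
- acct_id=5: 1 matching t2 row(s), so 1 row(s) emitted.
- acct_id=5: 1 matching t2 row(s), so 1 row(s) emitted.
Total: 4 rows.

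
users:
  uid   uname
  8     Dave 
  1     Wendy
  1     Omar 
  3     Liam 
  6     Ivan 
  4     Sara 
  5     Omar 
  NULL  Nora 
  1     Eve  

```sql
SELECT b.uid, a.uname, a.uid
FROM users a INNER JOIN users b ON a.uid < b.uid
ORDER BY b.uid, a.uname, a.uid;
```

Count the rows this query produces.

25

INNER JOIN keeps only pairs where the ON condition holds.
Matching on a.uid < b.uid. A NULL in a compared column never satisfies the condition.
Matched pairs: 25.
Total: 25 rows.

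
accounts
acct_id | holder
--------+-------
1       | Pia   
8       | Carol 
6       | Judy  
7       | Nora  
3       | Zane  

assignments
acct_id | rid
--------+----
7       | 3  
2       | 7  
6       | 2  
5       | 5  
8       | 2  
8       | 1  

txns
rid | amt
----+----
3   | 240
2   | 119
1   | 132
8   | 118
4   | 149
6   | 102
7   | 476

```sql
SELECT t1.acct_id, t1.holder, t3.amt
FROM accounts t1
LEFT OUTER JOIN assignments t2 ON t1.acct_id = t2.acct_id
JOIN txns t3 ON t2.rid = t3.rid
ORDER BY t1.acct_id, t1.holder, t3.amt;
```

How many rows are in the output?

4

Joins associate left-to-right: accounts LEFT JOIN assignments on acct_id gives 6 intermediate row(s).
Then INNER JOIN `txns t3` on rid: keep only rows whose t2.rid appears in t3.
Result: 4 row(s).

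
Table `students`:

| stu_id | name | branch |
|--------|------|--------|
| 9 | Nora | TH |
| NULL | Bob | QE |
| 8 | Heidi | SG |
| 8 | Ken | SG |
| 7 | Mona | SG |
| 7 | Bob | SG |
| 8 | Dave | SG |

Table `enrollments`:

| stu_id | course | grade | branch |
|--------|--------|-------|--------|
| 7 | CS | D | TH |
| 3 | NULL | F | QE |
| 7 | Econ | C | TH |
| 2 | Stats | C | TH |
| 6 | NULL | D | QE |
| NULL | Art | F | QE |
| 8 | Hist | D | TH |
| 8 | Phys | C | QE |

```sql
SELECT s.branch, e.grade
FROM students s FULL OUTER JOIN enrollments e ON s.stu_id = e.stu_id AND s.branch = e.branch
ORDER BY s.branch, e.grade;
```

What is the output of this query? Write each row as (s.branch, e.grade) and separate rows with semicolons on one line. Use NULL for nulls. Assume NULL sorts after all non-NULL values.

(QE, NULL); (SG, NULL); (SG, NULL); (SG, NULL); (SG, NULL); (SG, NULL); (TH, NULL); (NULL, C); (NULL, C); (NULL, C); (NULL, D); (NULL, D); (NULL, D); (NULL, F); (NULL, F)

FULL OUTER JOIN keeps every row from both sides; unmatched rows get NULL for the other side's columns.
Matching on s.stu_id = e.stu_id AND s.branch = e.branch. A NULL in a compared column never satisfies the condition.
- s[0] stu_id=9, branch=TH → no match; kept with NULLs on the e side.
- s[1] stu_id=NULL, branch=QE → no match; kept with NULLs on the e side.
- s[2] stu_id=8, branch=SG → no match; kept with NULLs on the e side.
- s[3] stu_id=8, branch=SG → no match; kept with NULLs on the e side.
- s[4] stu_id=7, branch=SG → no match; kept with NULLs on the e side.
- s[5] stu_id=7, branch=SG → no match; kept with NULLs on the e side.
- s[6] stu_id=8, branch=SG → no match; kept with NULLs on the e side.
- 8 row(s) from e found no s partner → padded with NULL.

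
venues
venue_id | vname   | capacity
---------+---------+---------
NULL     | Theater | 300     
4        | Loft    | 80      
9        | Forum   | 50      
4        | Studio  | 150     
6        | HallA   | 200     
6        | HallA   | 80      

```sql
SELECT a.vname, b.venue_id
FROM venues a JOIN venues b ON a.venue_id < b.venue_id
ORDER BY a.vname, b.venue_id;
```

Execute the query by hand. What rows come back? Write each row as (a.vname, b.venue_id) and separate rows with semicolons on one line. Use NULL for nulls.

(HallA, 9); (HallA, 9); (Loft, 6); (Loft, 6); (Loft, 9); (Studio, 6); (Studio, 6); (Studio, 9)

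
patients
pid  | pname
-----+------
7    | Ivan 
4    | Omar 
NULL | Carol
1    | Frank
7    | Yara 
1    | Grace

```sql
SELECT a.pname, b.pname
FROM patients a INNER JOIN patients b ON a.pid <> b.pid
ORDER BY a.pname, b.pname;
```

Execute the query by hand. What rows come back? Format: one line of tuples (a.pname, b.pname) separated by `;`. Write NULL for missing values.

(Frank, Ivan); (Frank, Omar); (Frank, Yara); (Grace, Ivan); (Grace, Omar); (Grace, Yara); (Ivan, Frank); (Ivan, Grace); (Ivan, Omar); (Omar, Frank); (Omar, Grace); (Omar, Ivan); (Omar, Yara); (Yara, Frank); (Yara, Grace); (Yara, Omar)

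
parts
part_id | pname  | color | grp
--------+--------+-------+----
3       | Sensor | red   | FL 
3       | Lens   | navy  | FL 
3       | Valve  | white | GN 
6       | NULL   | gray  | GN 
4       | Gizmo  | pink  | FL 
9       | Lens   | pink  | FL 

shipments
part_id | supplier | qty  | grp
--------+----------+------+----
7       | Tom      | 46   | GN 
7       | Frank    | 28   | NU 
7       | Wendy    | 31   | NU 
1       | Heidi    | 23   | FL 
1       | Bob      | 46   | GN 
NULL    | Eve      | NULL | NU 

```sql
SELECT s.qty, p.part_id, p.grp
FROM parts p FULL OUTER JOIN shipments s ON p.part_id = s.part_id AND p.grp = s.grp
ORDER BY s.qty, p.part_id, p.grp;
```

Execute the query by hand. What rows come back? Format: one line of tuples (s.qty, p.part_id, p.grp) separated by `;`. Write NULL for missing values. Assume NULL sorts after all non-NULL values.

FULL OUTER JOIN keeps every row from both sides; unmatched rows get NULL for the other side's columns.
Matching on p.part_id = s.part_id AND p.grp = s.grp. A NULL in a compared column never satisfies the condition.
- part_id=3, grp=FL: no s row matches, row kept with s columns NULL.
- part_id=3, grp=FL: no s row matches, row kept with s columns NULL.
- part_id=3, grp=GN: no s row matches, row kept with s columns NULL.
- part_id=6, grp=GN: no s row matches, row kept with s columns NULL.
- part_id=4, grp=FL: no s row matches, row kept with s columns NULL.
- part_id=9, grp=FL: no s row matches, row kept with s columns NULL.
- 6 s row(s) had no p match → kept, p columns NULL.

(23, NULL, NULL); (28, NULL, NULL); (31, NULL, NULL); (46, NULL, NULL); (46, NULL, NULL); (NULL, 3, FL); (NULL, 3, FL); (NULL, 3, GN); (NULL, 4, FL); (NULL, 6, GN); (NULL, 9, FL); (NULL, NULL, NULL)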